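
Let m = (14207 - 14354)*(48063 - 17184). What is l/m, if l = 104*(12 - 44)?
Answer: 3328/4539213 ≈ 0.00073317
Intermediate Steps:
m = -4539213 (m = -147*30879 = -4539213)
l = -3328 (l = 104*(-32) = -3328)
l/m = -3328/(-4539213) = -3328*(-1/4539213) = 3328/4539213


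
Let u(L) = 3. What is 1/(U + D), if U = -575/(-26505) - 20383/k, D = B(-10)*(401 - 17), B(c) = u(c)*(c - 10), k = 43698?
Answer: -77214366/1779053334311 ≈ -4.3402e-5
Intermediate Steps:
B(c) = -30 + 3*c (B(c) = 3*(c - 10) = 3*(-10 + c) = -30 + 3*c)
D = -23040 (D = (-30 + 3*(-10))*(401 - 17) = (-30 - 30)*384 = -60*384 = -23040)
U = -34341671/77214366 (U = -575/(-26505) - 20383/43698 = -575*(-1/26505) - 20383*1/43698 = 115/5301 - 20383/43698 = -34341671/77214366 ≈ -0.44476)
1/(U + D) = 1/(-34341671/77214366 - 23040) = 1/(-1779053334311/77214366) = -77214366/1779053334311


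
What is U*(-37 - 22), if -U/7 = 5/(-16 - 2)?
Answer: -2065/18 ≈ -114.72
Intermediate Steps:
U = 35/18 (U = -35/(-16 - 2) = -35/(-18) = -35*(-1)/18 = -7*(-5/18) = 35/18 ≈ 1.9444)
U*(-37 - 22) = 35*(-37 - 22)/18 = (35/18)*(-59) = -2065/18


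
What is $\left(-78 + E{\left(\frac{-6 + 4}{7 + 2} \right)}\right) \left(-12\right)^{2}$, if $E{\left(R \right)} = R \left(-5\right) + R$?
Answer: $-11104$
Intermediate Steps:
$E{\left(R \right)} = - 4 R$ ($E{\left(R \right)} = - 5 R + R = - 4 R$)
$\left(-78 + E{\left(\frac{-6 + 4}{7 + 2} \right)}\right) \left(-12\right)^{2} = \left(-78 - 4 \frac{-6 + 4}{7 + 2}\right) \left(-12\right)^{2} = \left(-78 - 4 \left(- \frac{2}{9}\right)\right) 144 = \left(-78 - 4 \left(\left(-2\right) \frac{1}{9}\right)\right) 144 = \left(-78 - - \frac{8}{9}\right) 144 = \left(-78 + \frac{8}{9}\right) 144 = \left(- \frac{694}{9}\right) 144 = -11104$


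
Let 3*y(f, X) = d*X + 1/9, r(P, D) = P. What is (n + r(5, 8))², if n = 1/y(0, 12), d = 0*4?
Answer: 1024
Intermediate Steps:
d = 0
y(f, X) = 1/27 (y(f, X) = (0*X + 1/9)/3 = (0 + ⅑)/3 = (⅓)*(⅑) = 1/27)
n = 27 (n = 1/(1/27) = 27)
(n + r(5, 8))² = (27 + 5)² = 32² = 1024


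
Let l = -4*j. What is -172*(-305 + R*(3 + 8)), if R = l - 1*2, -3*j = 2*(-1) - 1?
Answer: 63812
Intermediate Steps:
j = 1 (j = -(2*(-1) - 1)/3 = -(-2 - 1)/3 = -⅓*(-3) = 1)
l = -4 (l = -4*1 = -4)
R = -6 (R = -4 - 1*2 = -4 - 2 = -6)
-172*(-305 + R*(3 + 8)) = -172*(-305 - 6*(3 + 8)) = -172*(-305 - 6*11) = -172*(-305 - 66) = -172*(-371) = 63812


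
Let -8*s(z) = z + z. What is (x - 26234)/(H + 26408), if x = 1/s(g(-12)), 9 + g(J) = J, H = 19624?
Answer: -275455/483336 ≈ -0.56990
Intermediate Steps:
g(J) = -9 + J
s(z) = -z/4 (s(z) = -(z + z)/8 = -z/4)
x = 4/21 (x = 1/(-(-9 - 12)/4) = 1/(-¼*(-21)) = 1/(21/4) = 4/21 ≈ 0.19048)
(x - 26234)/(H + 26408) = (4/21 - 26234)/(19624 + 26408) = -550910/21/46032 = -550910/21*1/46032 = -275455/483336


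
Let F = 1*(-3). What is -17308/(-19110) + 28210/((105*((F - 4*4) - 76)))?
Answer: -116332/60515 ≈ -1.9224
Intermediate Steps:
F = -3
-17308/(-19110) + 28210/((105*((F - 4*4) - 76))) = -17308/(-19110) + 28210/((105*((-3 - 4*4) - 76))) = -17308*(-1/19110) + 28210/((105*((-3 - 16) - 76))) = 8654/9555 + 28210/((105*(-19 - 76))) = 8654/9555 + 28210/((105*(-95))) = 8654/9555 + 28210/(-9975) = 8654/9555 + 28210*(-1/9975) = 8654/9555 - 806/285 = -116332/60515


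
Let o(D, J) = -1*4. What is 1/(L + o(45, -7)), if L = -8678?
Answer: -1/8682 ≈ -0.00011518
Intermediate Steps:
o(D, J) = -4
1/(L + o(45, -7)) = 1/(-8678 - 4) = 1/(-8682) = -1/8682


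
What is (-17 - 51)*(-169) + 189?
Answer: 11681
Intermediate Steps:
(-17 - 51)*(-169) + 189 = -68*(-169) + 189 = 11492 + 189 = 11681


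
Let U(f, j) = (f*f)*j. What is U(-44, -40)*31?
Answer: -2400640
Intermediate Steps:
U(f, j) = j*f² (U(f, j) = f²*j = j*f²)
U(-44, -40)*31 = -40*(-44)²*31 = -40*1936*31 = -77440*31 = -2400640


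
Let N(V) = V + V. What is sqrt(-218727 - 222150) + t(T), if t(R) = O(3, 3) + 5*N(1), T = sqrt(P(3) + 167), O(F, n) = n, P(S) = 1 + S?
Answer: 13 + I*sqrt(440877) ≈ 13.0 + 663.99*I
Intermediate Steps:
T = 3*sqrt(19) (T = sqrt((1 + 3) + 167) = sqrt(4 + 167) = sqrt(171) = 3*sqrt(19) ≈ 13.077)
N(V) = 2*V
t(R) = 13 (t(R) = 3 + 5*(2*1) = 3 + 5*2 = 3 + 10 = 13)
sqrt(-218727 - 222150) + t(T) = sqrt(-218727 - 222150) + 13 = sqrt(-440877) + 13 = I*sqrt(440877) + 13 = 13 + I*sqrt(440877)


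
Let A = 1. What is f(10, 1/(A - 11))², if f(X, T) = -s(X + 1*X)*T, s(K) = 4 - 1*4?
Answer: 0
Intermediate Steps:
s(K) = 0 (s(K) = 4 - 4 = 0)
f(X, T) = 0 (f(X, T) = -0*T = -1*0 = 0)
f(10, 1/(A - 11))² = 0² = 0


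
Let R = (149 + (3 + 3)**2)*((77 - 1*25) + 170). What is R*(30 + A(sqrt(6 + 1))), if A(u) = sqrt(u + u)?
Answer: 1232100 + 41070*sqrt(2)*7**(1/4) ≈ 1.3266e+6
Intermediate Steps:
A(u) = sqrt(2)*sqrt(u) (A(u) = sqrt(2*u) = sqrt(2)*sqrt(u))
R = 41070 (R = (149 + 6**2)*((77 - 25) + 170) = (149 + 36)*(52 + 170) = 185*222 = 41070)
R*(30 + A(sqrt(6 + 1))) = 41070*(30 + sqrt(2)*sqrt(sqrt(6 + 1))) = 41070*(30 + sqrt(2)*sqrt(sqrt(7))) = 41070*(30 + sqrt(2)*7**(1/4)) = 1232100 + 41070*sqrt(2)*7**(1/4)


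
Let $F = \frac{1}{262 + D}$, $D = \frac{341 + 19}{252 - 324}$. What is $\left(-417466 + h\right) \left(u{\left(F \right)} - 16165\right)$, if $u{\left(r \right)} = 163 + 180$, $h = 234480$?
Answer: $2895204492$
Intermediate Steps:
$D = -5$ ($D = \frac{360}{-72} = 360 \left(- \frac{1}{72}\right) = -5$)
$F = \frac{1}{257}$ ($F = \frac{1}{262 - 5} = \frac{1}{257} \approx 0.0038911$)
$u{\left(r \right)} = 343$
$\left(-417466 + h\right) \left(u{\left(F \right)} - 16165\right) = \left(-417466 + 234480\right) \left(343 - 16165\right) = \left(-182986\right) \left(-15822\right) = 2895204492$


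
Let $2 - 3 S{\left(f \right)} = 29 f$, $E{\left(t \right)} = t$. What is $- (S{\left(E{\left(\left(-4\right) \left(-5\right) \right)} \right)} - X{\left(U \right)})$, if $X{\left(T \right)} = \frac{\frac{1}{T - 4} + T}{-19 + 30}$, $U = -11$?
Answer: $\frac{31624}{165} \approx 191.66$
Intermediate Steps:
$S{\left(f \right)} = \frac{2}{3} - \frac{29 f}{3}$
$X{\left(T \right)} = \frac{T}{11} + \frac{1}{11 \left(-4 + T\right)}$ ($X{\left(T \right)} = \frac{\frac{1}{-4 + T} + T}{11} = \left(T + \frac{1}{-4 + T}\right) \frac{1}{11} = \frac{T}{11} + \frac{1}{11 \left(-4 + T\right)}$)
$- (S{\left(E{\left(\left(-4\right) \left(-5\right) \right)} \right)} - X{\left(U \right)}) = - (\left(\frac{2}{3} - \frac{29 \left(\left(-4\right) \left(-5\right)\right)}{3}\right) - \frac{1 + \left(-11\right)^{2} - -44}{11 \left(-4 - 11\right)}) = - (\left(\frac{2}{3} - \frac{580}{3}\right) - \frac{1 + 121 + 44}{11 \left(-15\right)}) = - (\left(\frac{2}{3} - \frac{580}{3}\right) - \frac{1}{11} \left(- \frac{1}{15}\right) 166) = - (- \frac{578}{3} - - \frac{166}{165}) = - (- \frac{578}{3} + \frac{166}{165}) = \left(-1\right) \left(- \frac{31624}{165}\right) = \frac{31624}{165}$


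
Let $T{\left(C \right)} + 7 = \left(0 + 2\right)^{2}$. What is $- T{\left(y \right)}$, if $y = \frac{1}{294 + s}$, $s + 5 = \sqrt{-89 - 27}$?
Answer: $3$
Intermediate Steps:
$s = -5 + 2 i \sqrt{29}$ ($s = -5 + \sqrt{-89 - 27} = -5 + \sqrt{-116} = -5 + 2 i \sqrt{29} \approx -5.0 + 10.77 i$)
$y = \frac{1}{289 + 2 i \sqrt{29}}$ ($y = \frac{1}{294 - \left(5 - 2 i \sqrt{29}\right)} = \frac{1}{289 + 2 i \sqrt{29}} \approx 0.0034554 - 0.00012877 i$)
$T{\left(C \right)} = -3$ ($T{\left(C \right)} = -7 + \left(0 + 2\right)^{2} = -7 + 2^{2} = -7 + 4 = -3$)
$- T{\left(y \right)} = \left(-1\right) \left(-3\right) = 3$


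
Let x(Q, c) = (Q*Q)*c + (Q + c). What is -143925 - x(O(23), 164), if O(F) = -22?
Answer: -223443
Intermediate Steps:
x(Q, c) = Q + c + c*Q**2 (x(Q, c) = Q**2*c + (Q + c) = c*Q**2 + (Q + c) = Q + c + c*Q**2)
-143925 - x(O(23), 164) = -143925 - (-22 + 164 + 164*(-22)**2) = -143925 - (-22 + 164 + 164*484) = -143925 - (-22 + 164 + 79376) = -143925 - 1*79518 = -143925 - 79518 = -223443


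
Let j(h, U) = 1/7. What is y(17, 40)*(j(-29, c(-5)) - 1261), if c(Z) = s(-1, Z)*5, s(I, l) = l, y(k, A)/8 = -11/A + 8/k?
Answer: -167694/85 ≈ -1972.9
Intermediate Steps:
y(k, A) = -88/A + 64/k (y(k, A) = 8*(-11/A + 8/k) = -88/A + 64/k)
c(Z) = 5*Z (c(Z) = Z*5 = 5*Z)
j(h, U) = ⅐
y(17, 40)*(j(-29, c(-5)) - 1261) = (-88/40 + 64/17)*(⅐ - 1261) = (-88*1/40 + 64*(1/17))*(-8826/7) = (-11/5 + 64/17)*(-8826/7) = (133/85)*(-8826/7) = -167694/85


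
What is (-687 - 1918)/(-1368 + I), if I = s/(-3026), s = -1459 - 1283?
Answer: 3941365/2068413 ≈ 1.9055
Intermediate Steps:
s = -2742
I = 1371/1513 (I = -2742/(-3026) = -2742*(-1/3026) = 1371/1513 ≈ 0.90615)
(-687 - 1918)/(-1368 + I) = (-687 - 1918)/(-1368 + 1371/1513) = -2605/(-2068413/1513) = -2605*(-1513/2068413) = 3941365/2068413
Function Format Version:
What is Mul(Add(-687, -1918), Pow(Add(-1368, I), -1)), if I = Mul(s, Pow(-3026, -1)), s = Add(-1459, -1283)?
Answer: Rational(3941365, 2068413) ≈ 1.9055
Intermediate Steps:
s = -2742
I = Rational(1371, 1513) (I = Mul(-2742, Pow(-3026, -1)) = Mul(-2742, Rational(-1, 3026)) = Rational(1371, 1513) ≈ 0.90615)
Mul(Add(-687, -1918), Pow(Add(-1368, I), -1)) = Mul(Add(-687, -1918), Pow(Add(-1368, Rational(1371, 1513)), -1)) = Mul(-2605, Pow(Rational(-2068413, 1513), -1)) = Mul(-2605, Rational(-1513, 2068413)) = Rational(3941365, 2068413)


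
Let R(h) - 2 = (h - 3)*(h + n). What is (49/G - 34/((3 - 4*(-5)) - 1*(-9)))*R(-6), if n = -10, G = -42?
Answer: -7811/24 ≈ -325.46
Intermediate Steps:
R(h) = 2 + (-10 + h)*(-3 + h) (R(h) = 2 + (h - 3)*(h - 10) = 2 + (-3 + h)*(-10 + h) = 2 + (-10 + h)*(-3 + h))
(49/G - 34/((3 - 4*(-5)) - 1*(-9)))*R(-6) = (49/(-42) - 34/((3 - 4*(-5)) - 1*(-9)))*(32 + (-6)**2 - 13*(-6)) = (49*(-1/42) - 34/((3 + 20) + 9))*(32 + 36 + 78) = (-7/6 - 34/(23 + 9))*146 = (-7/6 - 34/32)*146 = (-7/6 - 34*1/32)*146 = (-7/6 - 17/16)*146 = -107/48*146 = -7811/24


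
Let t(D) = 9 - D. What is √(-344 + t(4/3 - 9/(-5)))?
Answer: 4*I*√4755/15 ≈ 18.388*I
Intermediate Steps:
√(-344 + t(4/3 - 9/(-5))) = √(-344 + (9 - (4/3 - 9/(-5)))) = √(-344 + (9 - (4*(⅓) - 9*(-⅕)))) = √(-344 + (9 - (4/3 + 9/5))) = √(-344 + (9 - 1*47/15)) = √(-344 + (9 - 47/15)) = √(-344 + 88/15) = √(-5072/15) = 4*I*√4755/15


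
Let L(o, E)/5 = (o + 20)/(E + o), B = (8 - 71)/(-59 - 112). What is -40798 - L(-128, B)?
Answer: -19789082/485 ≈ -40802.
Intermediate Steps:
B = 7/19 (B = -63/(-171) = -63*(-1/171) = 7/19 ≈ 0.36842)
L(o, E) = 5*(20 + o)/(E + o) (L(o, E) = 5*((o + 20)/(E + o)) = 5*((20 + o)/(E + o)) = 5*(20 + o)/(E + o))
-40798 - L(-128, B) = -40798 - 5*(20 - 128)/(7/19 - 128) = -40798 - 5*(-108)/(-2425/19) = -40798 - 5*(-19)*(-108)/2425 = -40798 - 1*2052/485 = -40798 - 2052/485 = -19789082/485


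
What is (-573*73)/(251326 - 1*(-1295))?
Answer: -13943/84207 ≈ -0.16558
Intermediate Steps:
(-573*73)/(251326 - 1*(-1295)) = -41829/(251326 + 1295) = -41829/252621 = -41829*1/252621 = -13943/84207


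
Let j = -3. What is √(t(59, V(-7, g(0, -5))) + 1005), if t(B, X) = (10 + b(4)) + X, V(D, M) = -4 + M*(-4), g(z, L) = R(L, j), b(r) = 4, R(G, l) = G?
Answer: 3*√115 ≈ 32.171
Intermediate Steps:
g(z, L) = L
V(D, M) = -4 - 4*M
t(B, X) = 14 + X (t(B, X) = (10 + 4) + X = 14 + X)
√(t(59, V(-7, g(0, -5))) + 1005) = √((14 + (-4 - 4*(-5))) + 1005) = √((14 + (-4 + 20)) + 1005) = √((14 + 16) + 1005) = √(30 + 1005) = √1035 = 3*√115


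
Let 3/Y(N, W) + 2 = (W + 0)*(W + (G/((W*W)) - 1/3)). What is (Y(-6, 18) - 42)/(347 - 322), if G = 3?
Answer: -79656/47425 ≈ -1.6796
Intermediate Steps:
Y(N, W) = 3/(-2 + W*(-⅓ + W + 3/W²)) (Y(N, W) = 3/(-2 + (W + 0)*(W + (3/((W*W)) - 1/3))) = 3/(-2 + W*(W + (3/(W²) - 1*⅓))) = 3/(-2 + W*(W + (3/W² - ⅓))) = 3/(-2 + W*(W + (-⅓ + 3/W²))) = 3/(-2 + W*(-⅓ + W + 3/W²)))
(Y(-6, 18) - 42)/(347 - 322) = (9*18/(9 - 1*18² - 6*18 + 3*18³) - 42)/(347 - 322) = (9*18/(9 - 1*324 - 108 + 3*5832) - 42)/25 = (9*18/(9 - 324 - 108 + 17496) - 42)*(1/25) = (9*18/17073 - 42)*(1/25) = (9*18*(1/17073) - 42)*(1/25) = (18/1897 - 42)*(1/25) = -79656/1897*1/25 = -79656/47425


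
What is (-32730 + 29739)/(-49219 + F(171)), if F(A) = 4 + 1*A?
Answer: 997/16348 ≈ 0.060986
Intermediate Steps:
F(A) = 4 + A
(-32730 + 29739)/(-49219 + F(171)) = (-32730 + 29739)/(-49219 + (4 + 171)) = -2991/(-49219 + 175) = -2991/(-49044) = -2991*(-1/49044) = 997/16348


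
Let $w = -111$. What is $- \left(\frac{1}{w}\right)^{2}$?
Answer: $- \frac{1}{12321} \approx -8.1162 \cdot 10^{-5}$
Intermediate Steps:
$- \left(\frac{1}{w}\right)^{2} = - \left(\frac{1}{-111}\right)^{2} = - \left(- \frac{1}{111}\right)^{2} = \left(-1\right) \frac{1}{12321} = - \frac{1}{12321}$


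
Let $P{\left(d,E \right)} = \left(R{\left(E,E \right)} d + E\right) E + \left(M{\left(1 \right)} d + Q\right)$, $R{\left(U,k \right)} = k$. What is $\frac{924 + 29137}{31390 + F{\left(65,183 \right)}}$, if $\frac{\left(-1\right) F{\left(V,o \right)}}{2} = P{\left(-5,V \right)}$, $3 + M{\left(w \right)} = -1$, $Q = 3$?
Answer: $\frac{30061}{65144} \approx 0.46145$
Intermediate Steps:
$M{\left(w \right)} = -4$ ($M{\left(w \right)} = -3 - 1 = -4$)
$P{\left(d,E \right)} = 3 - 4 d + E \left(E + E d\right)$ ($P{\left(d,E \right)} = \left(E d + E\right) E - \left(-3 + 4 d\right) = \left(E + E d\right) E - \left(-3 + 4 d\right) = E \left(E + E d\right) - \left(-3 + 4 d\right) = 3 - 4 d + E \left(E + E d\right)$)
$F{\left(V,o \right)} = -46 + 8 V^{2}$ ($F{\left(V,o \right)} = - 2 \left(3 + V^{2} - -20 - 5 V^{2}\right) = - 2 \left(3 + V^{2} + 20 - 5 V^{2}\right) = - 2 \left(23 - 4 V^{2}\right) = -46 + 8 V^{2}$)
$\frac{924 + 29137}{31390 + F{\left(65,183 \right)}} = \frac{924 + 29137}{31390 - \left(46 - 8 \cdot 65^{2}\right)} = \frac{30061}{31390 + \left(-46 + 8 \cdot 4225\right)} = \frac{30061}{31390 + \left(-46 + 33800\right)} = \frac{30061}{31390 + 33754} = \frac{30061}{65144}$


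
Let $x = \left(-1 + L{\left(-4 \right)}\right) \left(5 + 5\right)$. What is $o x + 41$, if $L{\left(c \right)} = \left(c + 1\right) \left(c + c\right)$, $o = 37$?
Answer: $8551$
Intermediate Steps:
$L{\left(c \right)} = 2 c \left(1 + c\right)$ ($L{\left(c \right)} = \left(1 + c\right) 2 c = 2 c \left(1 + c\right)$)
$x = 230$ ($x = \left(-1 + 2 \left(-4\right) \left(1 - 4\right)\right) \left(5 + 5\right) = \left(-1 + 2 \left(-4\right) \left(-3\right)\right) 10 = \left(-1 + 24\right) 10 = 23 \cdot 10 = 230$)
$o x + 41 = 37 \cdot 230 + 41 = 8510 + 41 = 8551$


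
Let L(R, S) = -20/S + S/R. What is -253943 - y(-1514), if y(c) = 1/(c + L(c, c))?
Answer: -290848789376/1145331 ≈ -2.5394e+5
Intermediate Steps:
y(c) = 1/(1 + c - 20/c) (y(c) = 1/(c + (-20/c + c/c)) = 1/(c + (-20/c + 1)) = 1/(c + (1 - 20/c)) = 1/(1 + c - 20/c))
-253943 - y(-1514) = -253943 - (-1514)/(-20 - 1514*(1 - 1514)) = -253943 - (-1514)/(-20 - 1514*(-1513)) = -253943 - (-1514)/(-20 + 2290682) = -253943 - (-1514)/2290662 = -253943 - 1*(-757/1145331) = -253943 + 757/1145331 = -290848789376/1145331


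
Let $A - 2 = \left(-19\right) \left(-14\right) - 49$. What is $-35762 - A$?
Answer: $-35981$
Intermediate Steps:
$A = 219$ ($A = 2 - -217 = 2 + \left(266 - 49\right) = 2 + 217 = 219$)
$-35762 - A = -35762 - 219 = -35981$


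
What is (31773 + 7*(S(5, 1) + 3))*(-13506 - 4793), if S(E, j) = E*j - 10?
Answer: -581157941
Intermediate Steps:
S(E, j) = -10 + E*j
(31773 + 7*(S(5, 1) + 3))*(-13506 - 4793) = (31773 + 7*((-10 + 5*1) + 3))*(-13506 - 4793) = (31773 + 7*((-10 + 5) + 3))*(-18299) = (31773 + 7*(-5 + 3))*(-18299) = (31773 + 7*(-2))*(-18299) = (31773 - 14)*(-18299) = 31759*(-18299) = -581157941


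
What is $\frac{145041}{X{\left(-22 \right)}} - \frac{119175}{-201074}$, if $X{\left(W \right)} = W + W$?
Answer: $- \frac{14579365167}{4423628} \approx -3295.8$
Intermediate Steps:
$X{\left(W \right)} = 2 W$
$\frac{145041}{X{\left(-22 \right)}} - \frac{119175}{-201074} = \frac{145041}{2 \left(-22\right)} - \frac{119175}{-201074} = \frac{145041}{-44} - - \frac{119175}{201074} = 145041 \left(- \frac{1}{44}\right) + \frac{119175}{201074} = - \frac{145041}{44} + \frac{119175}{201074} = - \frac{14579365167}{4423628}$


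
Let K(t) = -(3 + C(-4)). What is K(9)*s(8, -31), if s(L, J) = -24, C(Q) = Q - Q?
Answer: 72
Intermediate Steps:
C(Q) = 0
K(t) = -3 (K(t) = -(3 + 0) = -1*3 = -3)
K(9)*s(8, -31) = -3*(-24) = 72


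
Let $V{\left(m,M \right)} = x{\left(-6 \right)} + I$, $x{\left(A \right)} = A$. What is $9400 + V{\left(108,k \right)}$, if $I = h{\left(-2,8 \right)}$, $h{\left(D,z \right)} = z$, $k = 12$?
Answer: $9402$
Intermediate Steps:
$I = 8$
$V{\left(m,M \right)} = 2$ ($V{\left(m,M \right)} = -6 + 8 = 2$)
$9400 + V{\left(108,k \right)} = 9400 + 2 = 9402$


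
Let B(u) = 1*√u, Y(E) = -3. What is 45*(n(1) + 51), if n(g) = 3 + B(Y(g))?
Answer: 2430 + 45*I*√3 ≈ 2430.0 + 77.942*I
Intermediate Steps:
B(u) = √u
n(g) = 3 + I*√3 (n(g) = 3 + √(-3) = 3 + I*√3)
45*(n(1) + 51) = 45*((3 + I*√3) + 51) = 45*(54 + I*√3) = 2430 + 45*I*√3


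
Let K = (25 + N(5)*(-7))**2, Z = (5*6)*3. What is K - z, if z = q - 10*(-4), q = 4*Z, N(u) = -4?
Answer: 2409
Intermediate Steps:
Z = 90 (Z = 30*3 = 90)
q = 360 (q = 4*90 = 360)
K = 2809 (K = (25 - 4*(-7))**2 = (25 + 28)**2 = 53**2 = 2809)
z = 400 (z = 360 - 10*(-4) = 360 + 40 = 400)
K - z = 2809 - 1*400 = 2809 - 400 = 2409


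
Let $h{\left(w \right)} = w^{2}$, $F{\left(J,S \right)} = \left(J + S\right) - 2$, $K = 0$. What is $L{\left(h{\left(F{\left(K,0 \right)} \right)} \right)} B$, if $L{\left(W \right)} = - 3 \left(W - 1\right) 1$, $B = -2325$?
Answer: $20925$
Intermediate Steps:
$F{\left(J,S \right)} = -2 + J + S$
$L{\left(W \right)} = 3 - 3 W$ ($L{\left(W \right)} = - 3 \left(-1 + W\right) 1 = \left(3 - 3 W\right) 1 = 3 - 3 W$)
$L{\left(h{\left(F{\left(K,0 \right)} \right)} \right)} B = \left(3 - 3 \left(-2 + 0 + 0\right)^{2}\right) \left(-2325\right) = \left(3 - 3 \left(-2\right)^{2}\right) \left(-2325\right) = \left(3 - 12\right) \left(-2325\right) = \left(-9\right) \left(-2325\right) = 20925$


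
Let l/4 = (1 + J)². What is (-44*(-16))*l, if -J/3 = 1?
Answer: 11264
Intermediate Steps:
J = -3 (J = -3*1 = -3)
l = 16 (l = 4*(1 - 3)² = 4*(-2)² = 4*4 = 16)
(-44*(-16))*l = -44*(-16)*16 = 704*16 = 11264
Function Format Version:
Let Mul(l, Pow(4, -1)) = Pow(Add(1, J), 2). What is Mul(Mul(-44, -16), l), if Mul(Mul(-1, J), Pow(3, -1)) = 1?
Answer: 11264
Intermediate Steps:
J = -3 (J = Mul(-3, 1) = -3)
l = 16 (l = Mul(4, Pow(Add(1, -3), 2)) = Mul(4, Pow(-2, 2)) = Mul(4, 4) = 16)
Mul(Mul(-44, -16), l) = Mul(Mul(-44, -16), 16) = Mul(704, 16) = 11264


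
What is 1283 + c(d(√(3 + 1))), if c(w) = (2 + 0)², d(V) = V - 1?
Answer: 1287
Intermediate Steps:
d(V) = -1 + V
c(w) = 4 (c(w) = 2² = 4)
1283 + c(d(√(3 + 1))) = 1283 + 4 = 1287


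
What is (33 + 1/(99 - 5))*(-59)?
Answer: -183077/94 ≈ -1947.6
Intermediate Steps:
(33 + 1/(99 - 5))*(-59) = (33 + 1/94)*(-59) = (3103/94)*(-59) = -183077/94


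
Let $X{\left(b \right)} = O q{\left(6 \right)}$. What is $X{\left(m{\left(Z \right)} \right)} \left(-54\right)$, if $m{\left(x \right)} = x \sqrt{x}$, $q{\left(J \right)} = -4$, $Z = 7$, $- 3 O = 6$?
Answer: $-432$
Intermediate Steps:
$O = -2$ ($O = \left(- \frac{1}{3}\right) 6 = -2$)
$m{\left(x \right)} = x^{\frac{3}{2}}$
$X{\left(b \right)} = 8$ ($X{\left(b \right)} = \left(-2\right) \left(-4\right) = 8$)
$X{\left(m{\left(Z \right)} \right)} \left(-54\right) = 8 \left(-54\right) = -432$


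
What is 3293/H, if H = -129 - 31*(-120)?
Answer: 3293/3591 ≈ 0.91702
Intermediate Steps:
H = 3591 (H = -129 + 3720 = 3591)
3293/H = 3293/3591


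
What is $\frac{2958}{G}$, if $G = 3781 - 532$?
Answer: $\frac{986}{1083} \approx 0.91043$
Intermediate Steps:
$G = 3249$
$\frac{2958}{G} = \frac{2958}{3249} = 2958 \cdot \frac{1}{3249} = \frac{986}{1083}$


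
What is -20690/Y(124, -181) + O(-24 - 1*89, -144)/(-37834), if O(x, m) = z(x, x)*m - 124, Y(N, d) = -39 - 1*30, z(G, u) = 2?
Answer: 391406944/1305273 ≈ 299.87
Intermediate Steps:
Y(N, d) = -69 (Y(N, d) = -39 - 30 = -69)
O(x, m) = -124 + 2*m (O(x, m) = 2*m - 124 = -124 + 2*m)
-20690/Y(124, -181) + O(-24 - 1*89, -144)/(-37834) = -20690/(-69) + (-124 + 2*(-144))/(-37834) = -20690*(-1/69) + (-124 - 288)*(-1/37834) = 20690/69 - 412*(-1/37834) = 20690/69 + 206/18917 = 391406944/1305273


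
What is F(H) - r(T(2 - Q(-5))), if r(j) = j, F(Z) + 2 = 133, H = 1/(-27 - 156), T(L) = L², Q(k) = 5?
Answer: 122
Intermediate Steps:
H = -1/183 (H = 1/(-183) = -1/183 ≈ -0.0054645)
F(Z) = 131 (F(Z) = -2 + 133 = 131)
F(H) - r(T(2 - Q(-5))) = 131 - (2 - 1*5)² = 131 - (2 - 5)² = 131 - 1*(-3)² = 131 - 1*9 = 131 - 9 = 122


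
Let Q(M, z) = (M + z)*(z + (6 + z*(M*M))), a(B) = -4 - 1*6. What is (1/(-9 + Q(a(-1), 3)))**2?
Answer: 1/4717584 ≈ 2.1197e-7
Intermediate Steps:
a(B) = -10 (a(B) = -4 - 6 = -10)
Q(M, z) = (M + z)*(6 + z + z*M**2) (Q(M, z) = (M + z)*(z + (6 + z*M**2)) = (M + z)*(6 + z + z*M**2))
(1/(-9 + Q(a(-1), 3)))**2 = (1/(-9 + (3**2 + 6*(-10) + 6*3 - 10*3 + 3*(-10)**3 + (-10)**2*3**2)))**2 = (1/(-9 + (9 - 60 + 18 - 30 + 3*(-1000) + 100*9)))**2 = (1/(-9 + (9 - 60 + 18 - 30 - 3000 + 900)))**2 = (1/(-9 - 2163))**2 = (1/(-2172))**2 = (-1/2172)**2 = 1/4717584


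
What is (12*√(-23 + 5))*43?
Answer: 1548*I*√2 ≈ 2189.2*I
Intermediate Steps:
(12*√(-23 + 5))*43 = (12*√(-18))*43 = (12*(3*I*√2))*43 = (36*I*√2)*43 = 1548*I*√2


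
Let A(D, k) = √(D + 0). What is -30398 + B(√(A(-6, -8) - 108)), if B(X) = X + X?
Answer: -30398 + 2*√(-108 + I*√6) ≈ -30398.0 + 20.786*I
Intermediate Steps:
A(D, k) = √D
B(X) = 2*X
-30398 + B(√(A(-6, -8) - 108)) = -30398 + 2*√(√(-6) - 108) = -30398 + 2*√(I*√6 - 108) = -30398 + 2*√(-108 + I*√6)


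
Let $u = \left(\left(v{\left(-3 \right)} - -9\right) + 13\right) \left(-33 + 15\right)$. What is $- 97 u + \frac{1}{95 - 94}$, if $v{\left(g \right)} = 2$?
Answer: $41905$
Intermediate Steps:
$u = -432$ ($u = \left(\left(2 - -9\right) + 13\right) \left(-33 + 15\right) = \left(\left(2 + 9\right) + 13\right) \left(-18\right) = \left(11 + 13\right) \left(-18\right) = 24 \left(-18\right) = -432$)
$- 97 u + \frac{1}{95 - 94} = \left(-97\right) \left(-432\right) + \frac{1}{95 - 94} = 41904 + 1^{-1} = 41904 + 1 = 41905$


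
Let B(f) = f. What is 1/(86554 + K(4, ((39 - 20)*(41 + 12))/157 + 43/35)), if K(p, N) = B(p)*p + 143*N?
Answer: 5495/481707578 ≈ 1.1407e-5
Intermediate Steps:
K(p, N) = p² + 143*N (K(p, N) = p*p + 143*N = p² + 143*N)
1/(86554 + K(4, ((39 - 20)*(41 + 12))/157 + 43/35)) = 1/(86554 + (4² + 143*(((39 - 20)*(41 + 12))/157 + 43/35))) = 1/(86554 + (16 + 143*((19*53)*(1/157) + 43*(1/35)))) = 1/(86554 + (16 + 143*(1007*(1/157) + 43/35))) = 1/(86554 + (16 + 143*(1007/157 + 43/35))) = 1/(86554 + (16 + 143*(41996/5495))) = 1/(86554 + (16 + 6005428/5495)) = 1/(86554 + 6093348/5495) = 1/(481707578/5495) = 5495/481707578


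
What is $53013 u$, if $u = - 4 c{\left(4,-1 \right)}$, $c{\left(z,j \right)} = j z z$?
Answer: $3392832$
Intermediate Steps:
$c{\left(z,j \right)} = j z^{2}$
$u = 64$ ($u = - 4 \left(- 4^{2}\right) = - 4 \left(\left(-1\right) 16\right) = \left(-4\right) \left(-16\right) = 64$)
$53013 u = 53013 \cdot 64 = 3392832$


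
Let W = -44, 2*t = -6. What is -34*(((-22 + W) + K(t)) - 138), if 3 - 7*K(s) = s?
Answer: 48348/7 ≈ 6906.9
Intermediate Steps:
t = -3 (t = (½)*(-6) = -3)
K(s) = 3/7 - s/7
-34*(((-22 + W) + K(t)) - 138) = -34*(((-22 - 44) + (3/7 - ⅐*(-3))) - 138) = -34*((-66 + (3/7 + 3/7)) - 138) = -34*((-66 + 6/7) - 138) = -34*(-456/7 - 138) = -34*(-1422/7) = 48348/7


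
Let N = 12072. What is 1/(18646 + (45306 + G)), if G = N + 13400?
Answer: 1/89424 ≈ 1.1183e-5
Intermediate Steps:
G = 25472 (G = 12072 + 13400 = 25472)
1/(18646 + (45306 + G)) = 1/(18646 + (45306 + 25472)) = 1/(18646 + 70778) = 1/89424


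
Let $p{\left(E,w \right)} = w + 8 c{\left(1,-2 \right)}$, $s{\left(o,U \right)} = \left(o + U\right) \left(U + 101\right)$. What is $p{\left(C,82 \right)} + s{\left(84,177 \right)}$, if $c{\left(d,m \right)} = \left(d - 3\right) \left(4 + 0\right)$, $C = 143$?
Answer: $72576$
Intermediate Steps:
$c{\left(d,m \right)} = -12 + 4 d$ ($c{\left(d,m \right)} = \left(-3 + d\right) 4 = -12 + 4 d$)
$s{\left(o,U \right)} = \left(101 + U\right) \left(U + o\right)$ ($s{\left(o,U \right)} = \left(U + o\right) \left(101 + U\right) = \left(101 + U\right) \left(U + o\right)$)
$p{\left(E,w \right)} = -64 + w$ ($p{\left(E,w \right)} = w + 8 \left(-12 + 4 \cdot 1\right) = w + 8 \left(-12 + 4\right) = w + 8 \left(-8\right) = w - 64 = -64 + w$)
$p{\left(C,82 \right)} + s{\left(84,177 \right)} = \left(-64 + 82\right) + \left(177^{2} + 101 \cdot 177 + 101 \cdot 84 + 177 \cdot 84\right) = 18 + \left(31329 + 17877 + 8484 + 14868\right) = 18 + 72558 = 72576$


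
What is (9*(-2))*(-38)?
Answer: 684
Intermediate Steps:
(9*(-2))*(-38) = -18*(-38) = 684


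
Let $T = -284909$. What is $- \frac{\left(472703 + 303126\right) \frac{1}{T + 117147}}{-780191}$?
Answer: $- \frac{775829}{130886402542} \approx -5.9275 \cdot 10^{-6}$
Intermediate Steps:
$- \frac{\left(472703 + 303126\right) \frac{1}{T + 117147}}{-780191} = - \frac{\left(472703 + 303126\right) \frac{1}{-284909 + 117147}}{-780191} = - \frac{\frac{775829}{-167762} \left(-1\right)}{780191} = - \frac{775829 \left(- \frac{1}{167762}\right) \left(-1\right)}{780191} = - \frac{\left(-775829\right) \left(-1\right)}{167762 \cdot 780191} = \left(-1\right) \frac{775829}{130886402542} = - \frac{775829}{130886402542}$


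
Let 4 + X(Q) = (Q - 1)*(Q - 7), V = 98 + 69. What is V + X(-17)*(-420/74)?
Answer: -83701/37 ≈ -2262.2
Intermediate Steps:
V = 167
X(Q) = -4 + (-1 + Q)*(-7 + Q) (X(Q) = -4 + (Q - 1)*(Q - 7) = -4 + (-1 + Q)*(-7 + Q))
V + X(-17)*(-420/74) = 167 + (3 + (-17)² - 8*(-17))*(-420/74) = 167 + (3 + 289 + 136)*(-420*1/74) = 167 + 428*(-210/37) = 167 - 89880/37 = -83701/37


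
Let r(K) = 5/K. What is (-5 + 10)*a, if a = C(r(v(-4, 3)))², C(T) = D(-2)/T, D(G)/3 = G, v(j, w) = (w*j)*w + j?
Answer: 11520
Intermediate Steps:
v(j, w) = j + j*w² (v(j, w) = (j*w)*w + j = j*w² + j = j + j*w²)
D(G) = 3*G
C(T) = -6/T (C(T) = (3*(-2))/T = -6/T)
a = 2304 (a = (-6/(5/((-4*(1 + 3²)))))² = (-6/(5/((-4*(1 + 9)))))² = (-6/(5/((-4*10))))² = (-6/(5/(-40)))² = (-6/(5*(-1/40)))² = (-6/(-⅛))² = (-6*(-8))² = 48² = 2304)
(-5 + 10)*a = (-5 + 10)*2304 = 5*2304 = 11520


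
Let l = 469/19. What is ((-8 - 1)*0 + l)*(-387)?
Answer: -181503/19 ≈ -9552.8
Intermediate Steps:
l = 469/19 (l = 469*(1/19) = 469/19 ≈ 24.684)
((-8 - 1)*0 + l)*(-387) = ((-8 - 1)*0 + 469/19)*(-387) = (-9*0 + 469/19)*(-387) = (0 + 469/19)*(-387) = (469/19)*(-387) = -181503/19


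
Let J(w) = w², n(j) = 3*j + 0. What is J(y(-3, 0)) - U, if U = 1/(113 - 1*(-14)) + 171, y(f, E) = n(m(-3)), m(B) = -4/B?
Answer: -19686/127 ≈ -155.01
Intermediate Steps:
n(j) = 3*j
y(f, E) = 4 (y(f, E) = 3*(-4/(-3)) = 3*(-4*(-⅓)) = 3*(4/3) = 4)
U = 21718/127 (U = 1/(113 + 14) + 171 = 1/127 + 171 = 21718/127 ≈ 171.01)
J(y(-3, 0)) - U = 4² - 1*21718/127 = 16 - 21718/127 = -19686/127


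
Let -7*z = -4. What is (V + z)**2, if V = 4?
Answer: 1024/49 ≈ 20.898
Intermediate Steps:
z = 4/7 (z = -1/7*(-4) = 4/7 ≈ 0.57143)
(V + z)**2 = (4 + 4/7)**2 = (32/7)**2 = 1024/49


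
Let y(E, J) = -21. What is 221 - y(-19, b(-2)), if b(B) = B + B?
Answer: 242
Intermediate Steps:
b(B) = 2*B
221 - y(-19, b(-2)) = 221 - 1*(-21) = 221 + 21 = 242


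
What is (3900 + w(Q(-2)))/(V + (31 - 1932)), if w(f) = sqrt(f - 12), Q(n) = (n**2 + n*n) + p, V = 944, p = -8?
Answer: -1300/319 - 2*I*sqrt(3)/957 ≈ -4.0752 - 0.0036197*I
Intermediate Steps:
Q(n) = -8 + 2*n**2 (Q(n) = (n**2 + n*n) - 8 = (n**2 + n**2) - 8 = 2*n**2 - 8 = -8 + 2*n**2)
w(f) = sqrt(-12 + f)
(3900 + w(Q(-2)))/(V + (31 - 1932)) = (3900 + sqrt(-12 + (-8 + 2*(-2)**2)))/(944 + (31 - 1932)) = (3900 + sqrt(-12 + (-8 + 2*4)))/(944 - 1901) = (3900 + sqrt(-12 + (-8 + 8)))/(-957) = (3900 + sqrt(-12 + 0))*(-1/957) = (3900 + sqrt(-12))*(-1/957) = (3900 + 2*I*sqrt(3))*(-1/957) = -1300/319 - 2*I*sqrt(3)/957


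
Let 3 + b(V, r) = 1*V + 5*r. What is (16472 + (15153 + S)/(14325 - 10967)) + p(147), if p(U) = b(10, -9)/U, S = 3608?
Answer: 111419695/6762 ≈ 16477.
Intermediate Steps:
b(V, r) = -3 + V + 5*r (b(V, r) = -3 + (1*V + 5*r) = -3 + (V + 5*r) = -3 + V + 5*r)
p(U) = -38/U (p(U) = (-3 + 10 + 5*(-9))/U = (-3 + 10 - 45)/U = -38/U)
(16472 + (15153 + S)/(14325 - 10967)) + p(147) = (16472 + (15153 + 3608)/(14325 - 10967)) - 38/147 = (16472 + 18761/3358) - 38*1/147 = (16472 + 18761*(1/3358)) - 38/147 = (16472 + 257/46) - 38/147 = 757969/46 - 38/147 = 111419695/6762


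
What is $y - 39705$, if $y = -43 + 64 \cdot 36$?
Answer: $-37444$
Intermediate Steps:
$y = 2261$ ($y = -43 + 2304 = 2261$)
$y - 39705 = 2261 - 39705 = -37444$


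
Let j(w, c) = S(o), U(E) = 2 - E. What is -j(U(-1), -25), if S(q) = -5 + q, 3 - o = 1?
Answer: 3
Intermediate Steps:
o = 2 (o = 3 - 1*1 = 3 - 1 = 2)
j(w, c) = -3 (j(w, c) = -5 + 2 = -3)
-j(U(-1), -25) = -1*(-3) = 3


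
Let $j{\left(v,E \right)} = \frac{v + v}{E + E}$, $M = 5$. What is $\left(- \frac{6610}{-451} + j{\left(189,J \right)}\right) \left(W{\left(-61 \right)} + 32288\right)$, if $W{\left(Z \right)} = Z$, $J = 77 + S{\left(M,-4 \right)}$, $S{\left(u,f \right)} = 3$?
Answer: $\frac{19788634853}{36080} \approx 5.4847 \cdot 10^{5}$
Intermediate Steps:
$J = 80$ ($J = 77 + 3 = 80$)
$j{\left(v,E \right)} = \frac{v}{E}$ ($j{\left(v,E \right)} = \frac{2 v}{2 E} = 2 v \frac{1}{2 E} = \frac{v}{E}$)
$\left(- \frac{6610}{-451} + j{\left(189,J \right)}\right) \left(W{\left(-61 \right)} + 32288\right) = \left(- \frac{6610}{-451} + \frac{189}{80}\right) \left(-61 + 32288\right) = \left(\left(-6610\right) \left(- \frac{1}{451}\right) + 189 \cdot \frac{1}{80}\right) 32227 = \left(\frac{6610}{451} + \frac{189}{80}\right) 32227 = \frac{614039}{36080} \cdot 32227 = \frac{19788634853}{36080}$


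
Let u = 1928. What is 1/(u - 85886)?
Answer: -1/83958 ≈ -1.1911e-5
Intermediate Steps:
1/(u - 85886) = 1/(1928 - 85886) = 1/(-83958) = -1/83958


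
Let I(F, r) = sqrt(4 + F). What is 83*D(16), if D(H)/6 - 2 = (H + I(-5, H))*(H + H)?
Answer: 255972 + 15936*I ≈ 2.5597e+5 + 15936.0*I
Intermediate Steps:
D(H) = 12 + 12*H*(I + H) (D(H) = 12 + 6*((H + sqrt(4 - 5))*(H + H)) = 12 + 6*((H + sqrt(-1))*(2*H)) = 12 + 6*((H + I)*(2*H)) = 12 + 6*((I + H)*(2*H)) = 12 + 6*(2*H*(I + H)) = 12 + 12*H*(I + H))
83*D(16) = 83*(12 + 12*16**2 + 12*I*16) = 83*(12 + 12*256 + 192*I) = 83*(12 + 3072 + 192*I) = 83*(3084 + 192*I) = 255972 + 15936*I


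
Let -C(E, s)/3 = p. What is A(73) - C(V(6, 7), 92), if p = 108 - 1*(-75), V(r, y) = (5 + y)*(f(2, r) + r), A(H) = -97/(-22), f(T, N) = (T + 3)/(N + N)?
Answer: 12175/22 ≈ 553.41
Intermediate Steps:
f(T, N) = (3 + T)/(2*N) (f(T, N) = (3 + T)/((2*N)) = (3 + T)*(1/(2*N)) = (3 + T)/(2*N))
A(H) = 97/22 (A(H) = -97*(-1/22) = 97/22)
V(r, y) = (5 + y)*(r + 5/(2*r)) (V(r, y) = (5 + y)*((3 + 2)/(2*r) + r) = (5 + y)*((½)*5/r + r) = (5 + y)*(5/(2*r) + r) = (5 + y)*(r + 5/(2*r)))
p = 183 (p = 108 + 75 = 183)
C(E, s) = -549 (C(E, s) = -3*183 = -549)
A(73) - C(V(6, 7), 92) = 97/22 - 1*(-549) = 97/22 + 549 = 12175/22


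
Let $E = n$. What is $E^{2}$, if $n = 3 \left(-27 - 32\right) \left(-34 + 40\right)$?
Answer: $1127844$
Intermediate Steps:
$n = -1062$ ($n = 3 \left(\left(-59\right) 6\right) = 3 \left(-354\right) = -1062$)
$E = -1062$
$E^{2} = \left(-1062\right)^{2} = 1127844$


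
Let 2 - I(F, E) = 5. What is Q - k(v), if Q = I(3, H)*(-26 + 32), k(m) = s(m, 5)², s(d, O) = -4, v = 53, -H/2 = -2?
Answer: -34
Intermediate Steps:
H = 4 (H = -2*(-2) = 4)
I(F, E) = -3 (I(F, E) = 2 - 1*5 = 2 - 5 = -3)
k(m) = 16 (k(m) = (-4)² = 16)
Q = -18 (Q = -3*(-26 + 32) = -3*6 = -18)
Q - k(v) = -18 - 1*16 = -18 - 16 = -34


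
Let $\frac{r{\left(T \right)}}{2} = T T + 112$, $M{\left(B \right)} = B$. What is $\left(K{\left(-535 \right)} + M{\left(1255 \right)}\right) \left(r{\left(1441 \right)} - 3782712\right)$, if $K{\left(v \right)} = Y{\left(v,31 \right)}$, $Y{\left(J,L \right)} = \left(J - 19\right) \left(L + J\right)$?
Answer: $103907213254$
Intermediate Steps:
$Y{\left(J,L \right)} = \left(-19 + J\right) \left(J + L\right)$
$K{\left(v \right)} = -589 + v^{2} + 12 v$ ($K{\left(v \right)} = v^{2} - 19 v - 589 + v 31 = v^{2} - 19 v - 589 + 31 v = -589 + v^{2} + 12 v$)
$r{\left(T \right)} = 224 + 2 T^{2}$ ($r{\left(T \right)} = 2 \left(T T + 112\right) = 2 \left(T^{2} + 112\right) = 2 \left(112 + T^{2}\right) = 224 + 2 T^{2}$)
$\left(K{\left(-535 \right)} + M{\left(1255 \right)}\right) \left(r{\left(1441 \right)} - 3782712\right) = \left(\left(-589 + \left(-535\right)^{2} + 12 \left(-535\right)\right) + 1255\right) \left(\left(224 + 2 \cdot 1441^{2}\right) - 3782712\right) = \left(\left(-589 + 286225 - 6420\right) + 1255\right) \left(\left(224 + 2 \cdot 2076481\right) - 3782712\right) = \left(279216 + 1255\right) \left(\left(224 + 4152962\right) - 3782712\right) = 280471 \left(4153186 - 3782712\right) = 280471 \cdot 370474 = 103907213254$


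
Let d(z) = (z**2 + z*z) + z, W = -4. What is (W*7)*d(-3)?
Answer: -420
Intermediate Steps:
d(z) = z + 2*z**2 (d(z) = (z**2 + z**2) + z = 2*z**2 + z = z + 2*z**2)
(W*7)*d(-3) = (-4*7)*(-3*(1 + 2*(-3))) = -(-84)*(1 - 6) = -(-84)*(-5) = -28*15 = -420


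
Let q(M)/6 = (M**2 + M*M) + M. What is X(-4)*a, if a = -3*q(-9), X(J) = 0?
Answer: 0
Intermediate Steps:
q(M) = 6*M + 12*M**2 (q(M) = 6*((M**2 + M*M) + M) = 6*((M**2 + M**2) + M) = 6*(2*M**2 + M) = 6*(M + 2*M**2) = 6*M + 12*M**2)
a = -2754 (a = -18*(-9)*(1 + 2*(-9)) = -18*(-9)*(1 - 18) = -18*(-9)*(-17) = -3*918 = -2754)
X(-4)*a = 0*(-2754) = 0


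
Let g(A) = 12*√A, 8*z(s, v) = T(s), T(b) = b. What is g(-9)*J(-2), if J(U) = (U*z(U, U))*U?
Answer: -36*I ≈ -36.0*I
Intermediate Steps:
z(s, v) = s/8
J(U) = U³/8 (J(U) = (U*(U/8))*U = (U²/8)*U = U³/8)
g(-9)*J(-2) = (12*√(-9))*((⅛)*(-2)³) = (12*(3*I))*((⅛)*(-8)) = (36*I)*(-1) = -36*I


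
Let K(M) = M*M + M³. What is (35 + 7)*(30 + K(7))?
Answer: 17724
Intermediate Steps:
K(M) = M² + M³
(35 + 7)*(30 + K(7)) = (35 + 7)*(30 + 7²*(1 + 7)) = 42*(30 + 49*8) = 42*(30 + 392) = 42*422 = 17724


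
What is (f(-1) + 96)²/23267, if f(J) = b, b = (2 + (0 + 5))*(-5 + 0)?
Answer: 3721/23267 ≈ 0.15993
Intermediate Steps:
b = -35 (b = (2 + 5)*(-5) = 7*(-5) = -35)
f(J) = -35
(f(-1) + 96)²/23267 = (-35 + 96)²/23267 = 61²*(1/23267) = 3721*(1/23267) = 3721/23267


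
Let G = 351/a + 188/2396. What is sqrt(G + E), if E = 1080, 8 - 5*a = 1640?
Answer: sqrt(7160678125678)/81464 ≈ 32.848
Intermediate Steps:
a = -1632/5 (a = 8/5 - 1/5*1640 = 8/5 - 328 = -1632/5 ≈ -326.40)
G = -324847/325856 (G = 351/(-1632/5) + 188/2396 = 351*(-5/1632) + 188*(1/2396) = -585/544 + 47/599 = -324847/325856 ≈ -0.99690)
sqrt(G + E) = sqrt(-324847/325856 + 1080) = sqrt(351599633/325856) = sqrt(7160678125678)/81464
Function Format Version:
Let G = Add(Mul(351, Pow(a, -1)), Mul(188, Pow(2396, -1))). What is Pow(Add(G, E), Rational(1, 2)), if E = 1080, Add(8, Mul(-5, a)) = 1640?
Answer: Mul(Rational(1, 81464), Pow(7160678125678, Rational(1, 2))) ≈ 32.848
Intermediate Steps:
a = Rational(-1632, 5) (a = Add(Rational(8, 5), Mul(Rational(-1, 5), 1640)) = Add(Rational(8, 5), -328) = Rational(-1632, 5) ≈ -326.40)
G = Rational(-324847, 325856) (G = Add(Mul(351, Pow(Rational(-1632, 5), -1)), Mul(188, Pow(2396, -1))) = Add(Mul(351, Rational(-5, 1632)), Mul(188, Rational(1, 2396))) = Add(Rational(-585, 544), Rational(47, 599)) = Rational(-324847, 325856) ≈ -0.99690)
Pow(Add(G, E), Rational(1, 2)) = Pow(Add(Rational(-324847, 325856), 1080), Rational(1, 2)) = Pow(Rational(351599633, 325856), Rational(1, 2)) = Mul(Rational(1, 81464), Pow(7160678125678, Rational(1, 2)))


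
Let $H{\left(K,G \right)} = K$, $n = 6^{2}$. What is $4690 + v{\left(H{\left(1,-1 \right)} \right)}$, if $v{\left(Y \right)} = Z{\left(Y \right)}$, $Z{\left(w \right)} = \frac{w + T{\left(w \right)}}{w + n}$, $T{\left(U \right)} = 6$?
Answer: $\frac{173537}{37} \approx 4690.2$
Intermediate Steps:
$n = 36$
$Z{\left(w \right)} = \frac{6 + w}{36 + w}$ ($Z{\left(w \right)} = \frac{w + 6}{w + 36} = \frac{6 + w}{36 + w}$)
$v{\left(Y \right)} = \frac{6 + Y}{36 + Y}$
$4690 + v{\left(H{\left(1,-1 \right)} \right)} = 4690 + \frac{6 + 1}{36 + 1} = 4690 + \frac{1}{37} \cdot 7 = 4690 + \frac{7}{37} = \frac{173537}{37}$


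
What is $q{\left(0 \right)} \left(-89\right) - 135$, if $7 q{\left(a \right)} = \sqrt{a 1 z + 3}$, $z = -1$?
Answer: $-135 - \frac{89 \sqrt{3}}{7} \approx -157.02$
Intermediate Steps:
$q{\left(a \right)} = \frac{\sqrt{3 - a}}{7}$ ($q{\left(a \right)} = \frac{\sqrt{a 1 \left(-1\right) + 3}}{7} = \frac{\sqrt{a \left(-1\right) + 3}}{7} = \frac{\sqrt{- a + 3}}{7} = \frac{\sqrt{3 - a}}{7}$)
$q{\left(0 \right)} \left(-89\right) - 135 = \frac{\sqrt{3 - 0}}{7} \left(-89\right) - 135 = \frac{\sqrt{3 + 0}}{7} \left(-89\right) - 135 = \frac{\sqrt{3}}{7} \left(-89\right) - 135 = - \frac{89 \sqrt{3}}{7} - 135 = -135 - \frac{89 \sqrt{3}}{7}$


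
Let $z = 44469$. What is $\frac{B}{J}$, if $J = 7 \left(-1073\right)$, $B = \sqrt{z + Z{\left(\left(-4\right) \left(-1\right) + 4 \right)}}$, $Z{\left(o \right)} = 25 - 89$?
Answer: $- \frac{\sqrt{44405}}{7511} \approx -0.028056$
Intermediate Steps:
$Z{\left(o \right)} = -64$
$B = \sqrt{44405}$ ($B = \sqrt{44469 - 64} = \sqrt{44405} \approx 210.72$)
$J = -7511$
$\frac{B}{J} = \frac{\sqrt{44405}}{-7511} = \sqrt{44405} \left(- \frac{1}{7511}\right) = - \frac{\sqrt{44405}}{7511}$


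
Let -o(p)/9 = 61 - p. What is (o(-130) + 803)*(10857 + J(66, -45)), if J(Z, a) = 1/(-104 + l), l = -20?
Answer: -308295143/31 ≈ -9.9450e+6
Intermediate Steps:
J(Z, a) = -1/124 (J(Z, a) = 1/(-104 - 20) = 1/(-124) = -1/124)
o(p) = -549 + 9*p (o(p) = -9*(61 - p) = -549 + 9*p)
(o(-130) + 803)*(10857 + J(66, -45)) = ((-549 + 9*(-130)) + 803)*(10857 - 1/124) = ((-549 - 1170) + 803)*(1346267/124) = (-1719 + 803)*(1346267/124) = -916*1346267/124 = -308295143/31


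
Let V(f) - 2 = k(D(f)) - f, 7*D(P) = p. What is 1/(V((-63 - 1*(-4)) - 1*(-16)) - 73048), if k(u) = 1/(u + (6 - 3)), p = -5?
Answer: -16/1168041 ≈ -1.3698e-5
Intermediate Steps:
D(P) = -5/7 (D(P) = (⅐)*(-5) = -5/7)
k(u) = 1/(3 + u) (k(u) = 1/(u + 3) = 1/(3 + u))
V(f) = 39/16 - f (V(f) = 2 + (1/(3 - 5/7) - f) = 2 + (1/(16/7) - f) = 2 + (7/16 - f) = 39/16 - f)
1/(V((-63 - 1*(-4)) - 1*(-16)) - 73048) = 1/((39/16 - ((-63 - 1*(-4)) - 1*(-16))) - 73048) = 1/((39/16 - ((-63 + 4) + 16)) - 73048) = 1/((39/16 - (-59 + 16)) - 73048) = 1/((39/16 - 1*(-43)) - 73048) = 1/((39/16 + 43) - 73048) = 1/(727/16 - 73048) = 1/(-1168041/16) = -16/1168041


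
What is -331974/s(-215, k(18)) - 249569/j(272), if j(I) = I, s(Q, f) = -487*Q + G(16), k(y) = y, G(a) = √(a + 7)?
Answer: -1372756839149189/1490986632272 + 165987*√23/5481568501 ≈ -920.70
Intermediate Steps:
G(a) = √(7 + a)
s(Q, f) = √23 - 487*Q (s(Q, f) = -487*Q + √(7 + 16) = -487*Q + √23 = √23 - 487*Q)
-331974/s(-215, k(18)) - 249569/j(272) = -331974/(√23 - 487*(-215)) - 249569/272 = -331974/(√23 + 104705) - 249569*1/272 = -331974/(104705 + √23) - 249569/272 = -249569/272 - 331974/(104705 + √23)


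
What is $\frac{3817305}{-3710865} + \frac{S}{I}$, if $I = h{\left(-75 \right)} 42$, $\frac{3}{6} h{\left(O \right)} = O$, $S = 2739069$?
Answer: $- \frac{75469365231}{173173700} \approx -435.8$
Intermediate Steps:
$h{\left(O \right)} = 2 O$
$I = -6300$ ($I = 2 \left(-75\right) 42 = \left(-150\right) 42 = -6300$)
$\frac{3817305}{-3710865} + \frac{S}{I} = \frac{3817305}{-3710865} + \frac{2739069}{-6300} = 3817305 \left(- \frac{1}{3710865}\right) + 2739069 \left(- \frac{1}{6300}\right) = - \frac{254487}{247391} - \frac{304341}{700} = - \frac{75469365231}{173173700}$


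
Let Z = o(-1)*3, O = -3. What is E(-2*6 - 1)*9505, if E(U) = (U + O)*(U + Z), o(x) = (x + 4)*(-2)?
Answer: 4714480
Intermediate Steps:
o(x) = -8 - 2*x (o(x) = (4 + x)*(-2) = -8 - 2*x)
Z = -18 (Z = (-8 - 2*(-1))*3 = (-8 + 2)*3 = -6*3 = -18)
E(U) = (-18 + U)*(-3 + U) (E(U) = (U - 3)*(U - 18) = (-3 + U)*(-18 + U) = (-18 + U)*(-3 + U))
E(-2*6 - 1)*9505 = (54 + (-2*6 - 1)² - 21*(-2*6 - 1))*9505 = (54 + (-12 - 1)² - 21*(-12 - 1))*9505 = (54 + (-13)² - 21*(-13))*9505 = (54 + 169 + 273)*9505 = 496*9505 = 4714480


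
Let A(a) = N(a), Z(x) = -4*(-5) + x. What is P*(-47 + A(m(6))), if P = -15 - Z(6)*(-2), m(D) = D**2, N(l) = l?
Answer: -407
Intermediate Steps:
Z(x) = 20 + x
A(a) = a
P = 37 (P = -15 - (20 + 6)*(-2) = -15 - 26*(-2) = -15 - 1*(-52) = -15 + 52 = 37)
P*(-47 + A(m(6))) = 37*(-47 + 6**2) = 37*(-47 + 36) = 37*(-11) = -407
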